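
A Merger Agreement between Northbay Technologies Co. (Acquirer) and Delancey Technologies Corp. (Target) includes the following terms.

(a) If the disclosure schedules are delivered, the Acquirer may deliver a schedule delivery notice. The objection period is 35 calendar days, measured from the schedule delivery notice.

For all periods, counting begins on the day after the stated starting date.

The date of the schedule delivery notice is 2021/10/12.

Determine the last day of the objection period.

2021/11/16

The last day of the objection period: 35 calendar days after 2021/10/12 is 2021/11/16.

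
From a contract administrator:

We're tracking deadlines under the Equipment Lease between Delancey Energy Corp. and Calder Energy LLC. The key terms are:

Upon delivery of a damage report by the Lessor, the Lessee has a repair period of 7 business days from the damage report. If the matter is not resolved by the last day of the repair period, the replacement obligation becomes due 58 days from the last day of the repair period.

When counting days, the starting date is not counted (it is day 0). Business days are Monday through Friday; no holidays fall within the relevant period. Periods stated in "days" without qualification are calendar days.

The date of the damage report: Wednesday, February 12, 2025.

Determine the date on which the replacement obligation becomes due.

April 20, 2025

From Wednesday, February 12, 2025, 7 business days (Feb 13, Feb 14, Feb 17, Feb 18, Feb 19, Feb 20, Feb 21, skipping weekends) brings us to Friday, February 21, 2025, which is the last day of the repair period.
The date on which the replacement obligation becomes due: 58 calendar days after February 21, 2025 is April 20, 2025.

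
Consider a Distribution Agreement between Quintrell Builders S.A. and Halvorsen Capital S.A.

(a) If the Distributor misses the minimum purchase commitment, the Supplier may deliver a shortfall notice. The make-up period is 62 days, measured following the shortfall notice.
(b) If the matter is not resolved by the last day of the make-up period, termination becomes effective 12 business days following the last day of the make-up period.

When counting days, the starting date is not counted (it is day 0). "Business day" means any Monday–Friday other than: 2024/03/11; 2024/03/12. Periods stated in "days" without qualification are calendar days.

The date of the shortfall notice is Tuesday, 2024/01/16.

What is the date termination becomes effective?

The last day of the make-up period: 2024/01/16 + 62 days = 2024/03/18.
The date termination becomes effective: 12 business days after Monday, 2024/03/18, skipping weekends — Mar 19, Mar 20, Mar 21, Mar 22, …, Apr 1, Apr 2, Apr 3 — lands on Wednesday, 2024/04/03.

2024/04/03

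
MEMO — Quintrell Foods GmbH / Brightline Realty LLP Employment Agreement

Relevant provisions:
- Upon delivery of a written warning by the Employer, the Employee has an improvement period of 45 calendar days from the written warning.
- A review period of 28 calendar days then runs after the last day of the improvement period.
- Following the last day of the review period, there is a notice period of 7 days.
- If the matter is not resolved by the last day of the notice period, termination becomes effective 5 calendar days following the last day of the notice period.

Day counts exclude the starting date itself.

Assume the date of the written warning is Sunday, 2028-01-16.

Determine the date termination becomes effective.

The last day of the improvement period: 2028-01-16 + 45 days = 2028-03-01.
The last day of the review period: 28 calendar days after 2028-03-01 is 2028-03-29.
Adding 7 calendar days to 2028-03-29 gives 2028-04-05, which is the last day of the notice period.
Adding 5 calendar days to 2028-04-05 gives 2028-04-10, which is the date termination becomes effective.

2028-04-10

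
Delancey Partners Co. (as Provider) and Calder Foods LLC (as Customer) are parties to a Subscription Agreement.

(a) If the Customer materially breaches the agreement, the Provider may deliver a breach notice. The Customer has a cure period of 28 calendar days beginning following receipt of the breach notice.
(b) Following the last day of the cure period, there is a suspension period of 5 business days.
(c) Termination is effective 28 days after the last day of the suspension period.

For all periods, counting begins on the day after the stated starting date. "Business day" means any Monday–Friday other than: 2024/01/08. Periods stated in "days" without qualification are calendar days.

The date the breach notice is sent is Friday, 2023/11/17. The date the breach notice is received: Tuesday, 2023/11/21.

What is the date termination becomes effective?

Adding 28 calendar days to 2023/11/21 gives 2023/12/19, which is the last day of the cure period.
From Tuesday, 2023/12/19, 5 business days (Dec 20, Dec 21, Dec 22, Dec 25, Dec 26, skipping weekends) brings us to Tuesday, 2023/12/26, which is the last day of the suspension period.
Adding 28 calendar days to 2023/12/26 gives 2024/01/23, which is the date termination becomes effective.

2024/01/23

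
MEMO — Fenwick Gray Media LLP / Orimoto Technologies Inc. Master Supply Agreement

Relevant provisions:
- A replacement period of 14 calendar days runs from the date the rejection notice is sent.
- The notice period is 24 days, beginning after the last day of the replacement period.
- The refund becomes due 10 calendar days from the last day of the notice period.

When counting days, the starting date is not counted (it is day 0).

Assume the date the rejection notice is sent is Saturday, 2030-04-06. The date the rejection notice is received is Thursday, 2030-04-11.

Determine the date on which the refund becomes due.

Adding 14 calendar days to 2030-04-06 gives 2030-04-20, which is the last day of the replacement period.
Adding 24 calendar days to 2030-04-20 gives 2030-05-14, which is the last day of the notice period.
Adding 10 calendar days to 2030-05-14 gives 2030-05-24, which is the date on which the refund becomes due.

2030-05-24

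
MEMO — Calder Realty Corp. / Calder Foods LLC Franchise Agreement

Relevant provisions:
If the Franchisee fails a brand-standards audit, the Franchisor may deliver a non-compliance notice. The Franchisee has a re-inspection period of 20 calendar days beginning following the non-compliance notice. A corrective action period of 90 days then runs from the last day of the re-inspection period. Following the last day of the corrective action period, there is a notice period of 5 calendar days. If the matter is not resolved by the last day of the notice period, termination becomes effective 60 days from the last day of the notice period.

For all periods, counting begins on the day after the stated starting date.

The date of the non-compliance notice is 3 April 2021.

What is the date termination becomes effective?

The last day of the re-inspection period: 3 April 2021 + 20 days = 23 April 2021.
The last day of the corrective action period: 90 calendar days after 23 April 2021 is 22 July 2021.
The last day of the notice period: 5 calendar days after 22 July 2021 is 27 July 2021.
Adding 60 calendar days to 27 July 2021 gives 25 September 2021, which is the date termination becomes effective.

25 September 2021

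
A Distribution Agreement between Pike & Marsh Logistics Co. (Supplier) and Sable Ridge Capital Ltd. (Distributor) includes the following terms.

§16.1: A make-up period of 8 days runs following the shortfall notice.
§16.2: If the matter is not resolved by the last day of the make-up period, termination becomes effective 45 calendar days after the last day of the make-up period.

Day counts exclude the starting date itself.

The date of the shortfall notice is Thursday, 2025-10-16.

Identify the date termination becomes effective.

2025-12-08

The last day of the make-up period: 8 calendar days after 2025-10-16 is 2025-10-24.
The date termination becomes effective: 45 calendar days after 2025-10-24 is 2025-12-08.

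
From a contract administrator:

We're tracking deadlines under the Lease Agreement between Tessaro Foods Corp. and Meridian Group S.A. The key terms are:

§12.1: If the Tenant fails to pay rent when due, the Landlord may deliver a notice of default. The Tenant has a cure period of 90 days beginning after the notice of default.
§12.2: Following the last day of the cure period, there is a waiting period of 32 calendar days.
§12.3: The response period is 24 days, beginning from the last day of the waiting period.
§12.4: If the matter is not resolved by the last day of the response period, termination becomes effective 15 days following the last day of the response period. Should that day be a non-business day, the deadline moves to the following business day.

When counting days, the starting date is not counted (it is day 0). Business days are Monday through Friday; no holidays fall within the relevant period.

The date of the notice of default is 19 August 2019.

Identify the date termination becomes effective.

27 January 2020

The last day of the cure period: 90 calendar days after 19 August 2019 is 17 November 2019.
The last day of the waiting period: 17 November 2019 + 32 days = 19 December 2019.
Adding 24 calendar days to 19 December 2019 gives 12 January 2020, which is the last day of the response period.
The date termination becomes effective: 15 calendar days after 12 January 2020 is 27 January 2020. 27 January 2020 is a Monday, so no roll-forward applies.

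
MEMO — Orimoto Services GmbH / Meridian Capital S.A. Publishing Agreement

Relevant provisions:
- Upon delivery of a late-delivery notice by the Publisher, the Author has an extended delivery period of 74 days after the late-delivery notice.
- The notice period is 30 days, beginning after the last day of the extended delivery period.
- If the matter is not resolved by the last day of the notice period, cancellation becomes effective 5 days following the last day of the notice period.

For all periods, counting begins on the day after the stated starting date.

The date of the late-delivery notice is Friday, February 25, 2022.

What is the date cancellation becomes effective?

Adding 74 calendar days to February 25, 2022 gives May 10, 2022, which is the last day of the extended delivery period.
The last day of the notice period: May 10, 2022 + 30 days = June 9, 2022.
Adding 5 calendar days to June 9, 2022 gives June 14, 2022, which is the date cancellation becomes effective.

June 14, 2022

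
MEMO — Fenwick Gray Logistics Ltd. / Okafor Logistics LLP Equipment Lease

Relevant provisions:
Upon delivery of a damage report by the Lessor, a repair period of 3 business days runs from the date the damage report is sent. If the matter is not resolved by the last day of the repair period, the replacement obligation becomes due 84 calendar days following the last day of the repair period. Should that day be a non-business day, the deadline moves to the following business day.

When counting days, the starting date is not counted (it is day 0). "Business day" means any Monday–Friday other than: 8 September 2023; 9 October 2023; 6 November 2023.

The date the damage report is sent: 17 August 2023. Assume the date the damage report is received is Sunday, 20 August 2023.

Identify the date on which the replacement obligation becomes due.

From Thursday, 17 August 2023, 3 business days (Aug 18, Aug 21, Aug 22, skipping weekends) brings us to Tuesday, 22 August 2023, which is the last day of the repair period.
The date on which the replacement obligation becomes due: 22 August 2023 + 84 days = 14 November 2023. 14 November 2023 is a Tuesday and is not a listed holiday, so no roll-forward applies.

14 November 2023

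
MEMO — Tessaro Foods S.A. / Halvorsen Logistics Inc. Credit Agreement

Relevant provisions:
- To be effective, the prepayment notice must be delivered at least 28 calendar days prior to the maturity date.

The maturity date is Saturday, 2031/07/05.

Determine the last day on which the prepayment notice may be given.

2031/07/05 minus 28 days is 2031/06/07.

2031/06/07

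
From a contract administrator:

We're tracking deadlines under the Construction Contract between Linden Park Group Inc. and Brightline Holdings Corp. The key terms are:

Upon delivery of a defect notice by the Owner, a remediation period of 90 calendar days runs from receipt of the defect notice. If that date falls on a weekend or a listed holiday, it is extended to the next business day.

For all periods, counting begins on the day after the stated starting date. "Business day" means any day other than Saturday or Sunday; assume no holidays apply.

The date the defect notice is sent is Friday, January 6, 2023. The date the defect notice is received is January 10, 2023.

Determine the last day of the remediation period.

The last day of the remediation period: January 10, 2023 + 90 days = April 10, 2023. April 10, 2023 is a Monday, so no roll-forward applies.

April 10, 2023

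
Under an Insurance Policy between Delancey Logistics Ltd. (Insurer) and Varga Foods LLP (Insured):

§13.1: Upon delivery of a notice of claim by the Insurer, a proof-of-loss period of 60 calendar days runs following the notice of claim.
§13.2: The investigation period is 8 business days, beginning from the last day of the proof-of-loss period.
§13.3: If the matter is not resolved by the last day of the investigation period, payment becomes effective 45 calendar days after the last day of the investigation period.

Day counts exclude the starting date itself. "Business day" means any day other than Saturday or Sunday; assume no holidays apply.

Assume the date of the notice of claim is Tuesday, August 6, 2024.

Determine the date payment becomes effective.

November 30, 2024

The last day of the proof-of-loss period: August 6, 2024 + 60 days = October 5, 2024.
From Saturday, October 5, 2024, 8 business days (Oct 7, Oct 8, Oct 9, Oct 10, Oct 11, Oct 14, Oct 15, Oct 16, skipping weekends) brings us to Wednesday, October 16, 2024, which is the last day of the investigation period.
The date payment becomes effective: 45 calendar days after October 16, 2024 is November 30, 2024.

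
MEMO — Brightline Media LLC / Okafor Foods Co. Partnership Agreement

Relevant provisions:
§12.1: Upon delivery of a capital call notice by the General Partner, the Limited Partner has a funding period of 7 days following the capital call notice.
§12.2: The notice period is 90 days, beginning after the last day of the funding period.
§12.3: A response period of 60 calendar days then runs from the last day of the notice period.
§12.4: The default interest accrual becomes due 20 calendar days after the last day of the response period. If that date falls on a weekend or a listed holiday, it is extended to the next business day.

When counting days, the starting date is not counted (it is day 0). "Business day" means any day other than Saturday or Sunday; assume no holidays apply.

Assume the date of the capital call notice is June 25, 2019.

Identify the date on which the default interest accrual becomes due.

December 19, 2019

Adding 7 calendar days to June 25, 2019 gives July 2, 2019, which is the last day of the funding period.
Adding 90 calendar days to July 2, 2019 gives September 30, 2019, which is the last day of the notice period.
Adding 60 calendar days to September 30, 2019 gives November 29, 2019, which is the last day of the response period.
Adding 20 calendar days to November 29, 2019 gives December 19, 2019, which is the date on which the default interest accrual becomes due. December 19, 2019 is a Thursday, so no roll-forward applies.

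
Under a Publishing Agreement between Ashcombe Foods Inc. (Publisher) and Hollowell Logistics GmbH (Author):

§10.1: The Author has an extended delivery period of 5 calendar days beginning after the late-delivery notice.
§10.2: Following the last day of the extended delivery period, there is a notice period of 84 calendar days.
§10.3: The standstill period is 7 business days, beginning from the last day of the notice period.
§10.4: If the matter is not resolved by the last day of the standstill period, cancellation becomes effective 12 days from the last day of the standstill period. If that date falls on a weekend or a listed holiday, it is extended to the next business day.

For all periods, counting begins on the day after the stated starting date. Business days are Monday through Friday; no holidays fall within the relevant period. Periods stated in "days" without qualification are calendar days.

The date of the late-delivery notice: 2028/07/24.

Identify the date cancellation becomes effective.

2028/11/13

The last day of the extended delivery period: 5 calendar days after 2028/07/24 is 2028/07/29.
The last day of the notice period: 84 calendar days after 2028/07/29 is 2028/10/21.
The last day of the standstill period: 7 business days after Saturday, 2028/10/21, skipping weekends — Oct 23, Oct 24, Oct 25, Oct 26, Oct 27, Oct 30, Oct 31 — lands on Tuesday, 2028/10/31.
Adding 12 calendar days to 2028/10/31 gives 2028/11/12, which is the date cancellation becomes effective. That falls on a Sunday, so it rolls to the next business day, Monday, 2028/11/13.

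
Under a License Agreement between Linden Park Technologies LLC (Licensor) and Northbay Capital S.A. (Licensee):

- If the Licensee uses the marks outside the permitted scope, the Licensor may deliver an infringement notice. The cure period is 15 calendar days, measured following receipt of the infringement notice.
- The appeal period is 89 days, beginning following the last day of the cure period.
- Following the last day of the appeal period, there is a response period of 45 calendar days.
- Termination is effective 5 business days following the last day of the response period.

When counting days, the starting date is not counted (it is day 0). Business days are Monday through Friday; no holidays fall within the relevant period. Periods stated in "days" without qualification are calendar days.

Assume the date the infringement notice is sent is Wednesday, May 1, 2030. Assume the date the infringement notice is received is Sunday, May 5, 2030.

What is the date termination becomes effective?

Adding 15 calendar days to May 5, 2030 gives May 20, 2030, which is the last day of the cure period.
Adding 89 calendar days to May 20, 2030 gives Aug 17, 2030, which is the last day of the appeal period.
The last day of the response period: 45 calendar days after Aug 17, 2030 is Oct 1, 2030.
The date termination becomes effective: 5 business days after Tuesday, Oct 1, 2030, skipping weekends — Oct 2, Oct 3, Oct 4, Oct 7, Oct 8 — lands on Tuesday, Oct 8, 2030.

Oct 8, 2030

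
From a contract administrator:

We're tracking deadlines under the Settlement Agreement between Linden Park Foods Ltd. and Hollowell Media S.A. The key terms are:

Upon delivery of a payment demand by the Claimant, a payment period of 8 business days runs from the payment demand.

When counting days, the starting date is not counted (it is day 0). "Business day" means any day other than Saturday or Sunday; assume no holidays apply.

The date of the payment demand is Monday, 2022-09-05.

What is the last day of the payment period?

The last day of the payment period: 8 business days after Monday, 2022-09-05, skipping weekends — Sep 6, Sep 7, Sep 8, Sep 9, Sep 12, Sep 13, Sep 14, Sep 15 — lands on Thursday, 2022-09-15.

2022-09-15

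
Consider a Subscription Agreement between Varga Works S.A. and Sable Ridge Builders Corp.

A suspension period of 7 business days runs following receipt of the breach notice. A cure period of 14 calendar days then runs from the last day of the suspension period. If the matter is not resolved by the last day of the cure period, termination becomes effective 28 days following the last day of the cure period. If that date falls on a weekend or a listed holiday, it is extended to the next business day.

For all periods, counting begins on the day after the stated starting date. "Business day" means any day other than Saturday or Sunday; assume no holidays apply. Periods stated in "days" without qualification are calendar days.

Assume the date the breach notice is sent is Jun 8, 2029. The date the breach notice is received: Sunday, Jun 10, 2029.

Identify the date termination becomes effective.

The last day of the suspension period: counting 7 business days from Sunday, Jun 10, 2029 (Jun 11, Jun 12, Jun 13, Jun 14, Jun 15, Jun 18, Jun 19, skipping weekends) reaches Tuesday, Jun 19, 2029.
The last day of the cure period: 14 calendar days after Jun 19, 2029 is Jul 3, 2029.
Adding 28 calendar days to Jul 3, 2029 gives Jul 31, 2029, which is the date termination becomes effective. Jul 31, 2029 is a Tuesday, so no roll-forward applies.

Jul 31, 2029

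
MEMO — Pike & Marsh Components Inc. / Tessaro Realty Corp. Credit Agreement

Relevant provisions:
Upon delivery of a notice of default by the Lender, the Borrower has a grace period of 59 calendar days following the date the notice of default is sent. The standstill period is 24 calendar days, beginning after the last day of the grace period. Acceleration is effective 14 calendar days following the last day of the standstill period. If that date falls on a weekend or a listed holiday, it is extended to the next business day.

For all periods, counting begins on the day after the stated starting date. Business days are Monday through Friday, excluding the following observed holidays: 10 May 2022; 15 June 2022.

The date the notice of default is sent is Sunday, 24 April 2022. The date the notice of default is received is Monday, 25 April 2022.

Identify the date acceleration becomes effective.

Adding 59 calendar days to 24 April 2022 gives 22 June 2022, which is the last day of the grace period.
Adding 24 calendar days to 22 June 2022 gives 16 July 2022, which is the last day of the standstill period.
Adding 14 calendar days to 16 July 2022 gives 30 July 2022, which is the date acceleration becomes effective. That falls on a Saturday, so it rolls to the next business day, Monday, 1 August 2022.

1 August 2022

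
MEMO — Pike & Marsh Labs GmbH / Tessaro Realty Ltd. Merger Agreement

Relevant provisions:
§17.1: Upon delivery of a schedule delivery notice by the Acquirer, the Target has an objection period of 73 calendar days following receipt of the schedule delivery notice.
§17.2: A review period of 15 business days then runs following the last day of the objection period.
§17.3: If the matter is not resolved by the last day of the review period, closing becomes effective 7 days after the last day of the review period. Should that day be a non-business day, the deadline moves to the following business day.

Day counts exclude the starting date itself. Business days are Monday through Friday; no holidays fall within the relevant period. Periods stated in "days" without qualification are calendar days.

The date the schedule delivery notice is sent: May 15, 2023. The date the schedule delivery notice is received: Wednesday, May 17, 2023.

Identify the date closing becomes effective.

Aug 25, 2023

The last day of the objection period: 73 calendar days after May 17, 2023 is Jul 29, 2023.
The last day of the review period: 15 business days after Saturday, Jul 29, 2023, skipping weekends — Jul 31, Aug 1, Aug 2, Aug 3, …, Aug 16, Aug 17, Aug 18 — lands on Friday, Aug 18, 2023.
The date closing becomes effective: 7 calendar days after Aug 18, 2023 is Aug 25, 2023. Aug 25, 2023 is a Friday, so no roll-forward applies.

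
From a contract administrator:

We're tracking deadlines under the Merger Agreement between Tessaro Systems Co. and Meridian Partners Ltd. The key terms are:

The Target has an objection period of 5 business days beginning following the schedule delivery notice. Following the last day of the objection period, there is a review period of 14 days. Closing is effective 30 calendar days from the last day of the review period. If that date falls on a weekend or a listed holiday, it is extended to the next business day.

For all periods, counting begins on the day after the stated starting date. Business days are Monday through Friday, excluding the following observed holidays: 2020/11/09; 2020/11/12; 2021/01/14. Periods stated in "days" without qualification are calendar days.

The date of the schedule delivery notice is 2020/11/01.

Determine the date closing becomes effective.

2020/12/21

The last day of the objection period: 5 business days after Sunday, 2020/11/01, skipping weekends — Nov 2, Nov 3, Nov 4, Nov 5, Nov 6 — lands on Friday, 2020/11/06.
The last day of the review period: 2020/11/06 + 14 days = 2020/11/20.
The date closing becomes effective: 2020/11/20 + 30 days = 2020/12/20. That falls on a Sunday, so it rolls to the next business day, Monday, 2020/12/21.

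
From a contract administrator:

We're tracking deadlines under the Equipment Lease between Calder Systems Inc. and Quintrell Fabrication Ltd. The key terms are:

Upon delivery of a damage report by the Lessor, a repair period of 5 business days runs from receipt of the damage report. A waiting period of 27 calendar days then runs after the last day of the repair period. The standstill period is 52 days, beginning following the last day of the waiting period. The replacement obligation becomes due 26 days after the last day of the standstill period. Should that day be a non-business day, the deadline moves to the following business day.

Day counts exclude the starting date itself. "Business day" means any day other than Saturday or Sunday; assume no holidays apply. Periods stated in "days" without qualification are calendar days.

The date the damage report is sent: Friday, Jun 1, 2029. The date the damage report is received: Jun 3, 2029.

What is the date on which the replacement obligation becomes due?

Sep 21, 2029

The last day of the repair period: counting 5 business days from Sunday, Jun 3, 2029 (Jun 4, Jun 5, Jun 6, Jun 7, Jun 8, skipping weekends) reaches Friday, Jun 8, 2029.
The last day of the waiting period: Jun 8, 2029 + 27 days = Jul 5, 2029.
The last day of the standstill period: 52 calendar days after Jul 5, 2029 is Aug 26, 2029.
The date on which the replacement obligation becomes due: Aug 26, 2029 + 26 days = Sep 21, 2029. Sep 21, 2029 is a Friday, so no roll-forward applies.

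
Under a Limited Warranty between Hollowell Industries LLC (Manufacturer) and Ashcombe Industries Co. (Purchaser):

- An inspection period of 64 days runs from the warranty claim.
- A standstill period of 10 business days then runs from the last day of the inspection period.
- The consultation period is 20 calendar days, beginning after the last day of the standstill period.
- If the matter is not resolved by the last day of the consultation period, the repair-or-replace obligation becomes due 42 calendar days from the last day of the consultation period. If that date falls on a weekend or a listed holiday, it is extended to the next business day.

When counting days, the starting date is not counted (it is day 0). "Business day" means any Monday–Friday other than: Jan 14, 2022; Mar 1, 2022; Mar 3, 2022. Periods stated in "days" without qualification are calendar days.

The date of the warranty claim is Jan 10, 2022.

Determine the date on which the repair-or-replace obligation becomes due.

May 30, 2022

Adding 64 calendar days to Jan 10, 2022 gives Mar 15, 2022, which is the last day of the inspection period.
From Tuesday, Mar 15, 2022, 10 business days (Mar 16, Mar 17, Mar 18, Mar 21, Mar 22, Mar 23, Mar 24, Mar 25, Mar 28, Mar 29, skipping weekends) brings us to Tuesday, Mar 29, 2022, which is the last day of the standstill period.
Adding 20 calendar days to Mar 29, 2022 gives Apr 18, 2022, which is the last day of the consultation period.
The date on which the repair-or-replace obligation becomes due: 42 calendar days after Apr 18, 2022 is May 30, 2022. May 30, 2022 is a Monday and is not a listed holiday, so no roll-forward applies.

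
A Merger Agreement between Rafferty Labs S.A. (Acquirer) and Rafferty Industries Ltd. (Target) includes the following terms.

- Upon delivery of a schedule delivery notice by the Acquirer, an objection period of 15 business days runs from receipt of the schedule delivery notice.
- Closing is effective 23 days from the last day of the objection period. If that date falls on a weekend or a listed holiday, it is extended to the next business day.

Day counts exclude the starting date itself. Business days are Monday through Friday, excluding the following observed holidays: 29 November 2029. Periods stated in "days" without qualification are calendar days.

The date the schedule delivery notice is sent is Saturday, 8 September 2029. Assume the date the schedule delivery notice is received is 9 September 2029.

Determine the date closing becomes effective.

The last day of the objection period: 15 business days after Sunday, 9 September 2029, skipping weekends — Sep 10, Sep 11, Sep 12, Sep 13, …, Sep 26, Sep 27, Sep 28 — lands on Friday, 28 September 2029.
The date closing becomes effective: 23 calendar days after 28 September 2029 is 21 October 2029. That falls on a Sunday, so it rolls to the next business day, Monday, 22 October 2029.

22 October 2029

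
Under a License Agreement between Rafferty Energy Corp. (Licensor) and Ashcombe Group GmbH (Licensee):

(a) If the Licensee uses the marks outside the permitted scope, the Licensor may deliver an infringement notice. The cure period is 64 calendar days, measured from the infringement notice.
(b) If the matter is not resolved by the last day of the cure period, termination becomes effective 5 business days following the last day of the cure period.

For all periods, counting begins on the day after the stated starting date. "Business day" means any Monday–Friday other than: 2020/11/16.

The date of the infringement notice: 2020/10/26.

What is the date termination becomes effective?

The last day of the cure period: 64 calendar days after 2020/10/26 is 2020/12/29.
From Tuesday, 2020/12/29, 5 business days (Dec 30, Dec 31, Jan 1, Jan 4, Jan 5, skipping weekends) brings us to Tuesday, 2021/01/05, which is the date termination becomes effective.

2021/01/05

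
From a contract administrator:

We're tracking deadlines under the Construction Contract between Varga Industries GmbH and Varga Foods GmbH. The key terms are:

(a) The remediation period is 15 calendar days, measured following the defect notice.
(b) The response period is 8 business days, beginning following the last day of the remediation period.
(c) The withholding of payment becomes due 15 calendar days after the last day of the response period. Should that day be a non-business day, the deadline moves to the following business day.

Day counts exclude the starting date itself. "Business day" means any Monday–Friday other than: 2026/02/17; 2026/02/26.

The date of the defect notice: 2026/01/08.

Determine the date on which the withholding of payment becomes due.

The last day of the remediation period: 15 calendar days after 2026/01/08 is 2026/01/23.
From Friday, 2026/01/23, 8 business days (Jan 26, Jan 27, Jan 28, Jan 29, Jan 30, Feb 2, Feb 3, Feb 4, skipping weekends) brings us to Wednesday, 2026/02/04, which is the last day of the response period.
The date on which the withholding of payment becomes due: 15 calendar days after 2026/02/04 is 2026/02/19. 2026/02/19 is a Thursday and is not a listed holiday, so no roll-forward applies.

2026/02/19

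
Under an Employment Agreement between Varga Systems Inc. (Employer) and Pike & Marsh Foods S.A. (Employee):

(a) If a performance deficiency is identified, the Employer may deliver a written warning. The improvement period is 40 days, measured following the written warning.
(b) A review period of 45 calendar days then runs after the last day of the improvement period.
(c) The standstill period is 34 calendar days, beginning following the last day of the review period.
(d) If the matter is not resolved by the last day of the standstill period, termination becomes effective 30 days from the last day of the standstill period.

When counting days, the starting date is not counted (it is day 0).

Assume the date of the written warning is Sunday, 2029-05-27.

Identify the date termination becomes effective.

The last day of the improvement period: 2029-05-27 + 40 days = 2029-07-06.
Adding 45 calendar days to 2029-07-06 gives 2029-08-20, which is the last day of the review period.
Adding 34 calendar days to 2029-08-20 gives 2029-09-23, which is the last day of the standstill period.
The date termination becomes effective: 30 calendar days after 2029-09-23 is 2029-10-23.

2029-10-23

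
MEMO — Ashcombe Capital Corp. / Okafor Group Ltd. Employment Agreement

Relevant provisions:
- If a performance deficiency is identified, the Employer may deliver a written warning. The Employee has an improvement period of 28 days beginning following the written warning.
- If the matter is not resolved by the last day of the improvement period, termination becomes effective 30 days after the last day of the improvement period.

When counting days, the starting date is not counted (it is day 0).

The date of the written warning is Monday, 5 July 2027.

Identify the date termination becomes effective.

1 September 2027

The last day of the improvement period: 28 calendar days after 5 July 2027 is 2 August 2027.
The date termination becomes effective: 2 August 2027 + 30 days = 1 September 2027.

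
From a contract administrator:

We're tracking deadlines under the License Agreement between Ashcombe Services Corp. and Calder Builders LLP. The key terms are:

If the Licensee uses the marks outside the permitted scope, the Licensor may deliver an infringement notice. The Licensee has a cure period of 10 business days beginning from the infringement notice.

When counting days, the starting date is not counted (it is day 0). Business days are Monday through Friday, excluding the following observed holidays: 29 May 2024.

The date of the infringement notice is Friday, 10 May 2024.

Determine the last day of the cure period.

24 May 2024

The last day of the cure period: 10 business days after Friday, 10 May 2024, skipping weekends — May 13, May 14, May 15, May 16, May 17, May 20, May 21, May 22, May 23, May 24 — lands on Friday, 24 May 2024.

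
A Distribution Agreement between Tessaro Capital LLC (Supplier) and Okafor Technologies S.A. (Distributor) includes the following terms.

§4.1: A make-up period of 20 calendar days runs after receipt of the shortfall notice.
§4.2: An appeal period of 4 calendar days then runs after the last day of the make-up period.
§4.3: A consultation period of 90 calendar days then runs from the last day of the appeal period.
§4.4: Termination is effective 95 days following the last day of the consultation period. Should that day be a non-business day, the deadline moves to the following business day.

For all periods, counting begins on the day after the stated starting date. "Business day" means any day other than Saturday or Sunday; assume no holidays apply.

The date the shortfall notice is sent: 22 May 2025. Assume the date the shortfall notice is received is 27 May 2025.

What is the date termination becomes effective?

Adding 20 calendar days to 27 May 2025 gives 16 June 2025, which is the last day of the make-up period.
The last day of the appeal period: 4 calendar days after 16 June 2025 is 20 June 2025.
The last day of the consultation period: 20 June 2025 + 90 days = 18 September 2025.
The date termination becomes effective: 18 September 2025 + 95 days = 22 December 2025. 22 December 2025 is a Monday, so no roll-forward applies.

22 December 2025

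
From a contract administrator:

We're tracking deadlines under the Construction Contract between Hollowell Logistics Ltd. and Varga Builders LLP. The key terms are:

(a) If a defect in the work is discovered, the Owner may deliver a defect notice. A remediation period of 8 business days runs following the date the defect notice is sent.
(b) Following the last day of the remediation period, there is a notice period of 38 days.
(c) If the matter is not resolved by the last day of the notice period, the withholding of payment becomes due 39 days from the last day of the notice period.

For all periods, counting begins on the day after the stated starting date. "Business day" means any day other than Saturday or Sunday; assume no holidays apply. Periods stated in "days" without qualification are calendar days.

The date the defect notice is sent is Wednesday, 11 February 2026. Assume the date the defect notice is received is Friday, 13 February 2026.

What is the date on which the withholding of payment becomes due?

From Wednesday, 11 February 2026, 8 business days (Feb 12, Feb 13, Feb 16, Feb 17, Feb 18, Feb 19, Feb 20, Feb 23, skipping weekends) brings us to Monday, 23 February 2026, which is the last day of the remediation period.
Adding 38 calendar days to 23 February 2026 gives 2 April 2026, which is the last day of the notice period.
Adding 39 calendar days to 2 April 2026 gives 11 May 2026, which is the date on which the withholding of payment becomes due.

11 May 2026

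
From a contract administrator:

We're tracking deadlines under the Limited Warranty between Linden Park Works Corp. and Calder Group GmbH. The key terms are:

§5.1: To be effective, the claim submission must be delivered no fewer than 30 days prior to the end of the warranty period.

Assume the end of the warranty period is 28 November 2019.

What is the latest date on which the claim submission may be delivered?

29 October 2019

Counting back 30 calendar days from 28 November 2019 gives 29 October 2019.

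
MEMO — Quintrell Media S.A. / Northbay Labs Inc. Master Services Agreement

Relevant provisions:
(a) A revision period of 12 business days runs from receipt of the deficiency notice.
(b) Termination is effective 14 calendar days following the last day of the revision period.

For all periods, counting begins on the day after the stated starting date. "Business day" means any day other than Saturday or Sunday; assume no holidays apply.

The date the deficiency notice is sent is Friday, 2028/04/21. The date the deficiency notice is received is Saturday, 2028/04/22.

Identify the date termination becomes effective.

The last day of the revision period: 12 business days after Saturday, 2028/04/22, skipping weekends — Apr 24, Apr 25, Apr 26, Apr 27, …, May 5, May 8, May 9 — lands on Tuesday, 2028/05/09.
The date termination becomes effective: 14 calendar days after 2028/05/09 is 2028/05/23.

2028/05/23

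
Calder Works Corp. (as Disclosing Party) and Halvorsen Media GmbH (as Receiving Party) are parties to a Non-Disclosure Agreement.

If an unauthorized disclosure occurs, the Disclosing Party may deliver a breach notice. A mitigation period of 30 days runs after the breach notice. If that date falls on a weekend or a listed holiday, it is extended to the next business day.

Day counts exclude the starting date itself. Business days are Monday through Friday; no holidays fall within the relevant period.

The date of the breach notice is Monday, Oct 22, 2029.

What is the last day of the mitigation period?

The last day of the mitigation period: Oct 22, 2029 + 30 days = Nov 21, 2029. Nov 21, 2029 is a Wednesday, so no roll-forward applies.

Nov 21, 2029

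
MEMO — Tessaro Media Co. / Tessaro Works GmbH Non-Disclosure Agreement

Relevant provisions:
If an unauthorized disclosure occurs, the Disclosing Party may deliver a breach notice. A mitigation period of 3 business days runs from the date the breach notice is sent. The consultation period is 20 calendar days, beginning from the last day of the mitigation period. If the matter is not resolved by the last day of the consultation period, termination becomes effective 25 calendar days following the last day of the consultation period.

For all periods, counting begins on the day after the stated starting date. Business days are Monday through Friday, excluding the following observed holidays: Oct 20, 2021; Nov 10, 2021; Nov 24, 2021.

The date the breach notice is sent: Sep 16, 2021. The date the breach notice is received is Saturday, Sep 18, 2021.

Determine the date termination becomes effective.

The last day of the mitigation period: 3 business days after Thursday, Sep 16, 2021, skipping weekends — Sep 17, Sep 20, Sep 21 — lands on Tuesday, Sep 21, 2021.
Adding 20 calendar days to Sep 21, 2021 gives Oct 11, 2021, which is the last day of the consultation period.
The date termination becomes effective: Oct 11, 2021 + 25 days = Nov 5, 2021.

Nov 5, 2021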